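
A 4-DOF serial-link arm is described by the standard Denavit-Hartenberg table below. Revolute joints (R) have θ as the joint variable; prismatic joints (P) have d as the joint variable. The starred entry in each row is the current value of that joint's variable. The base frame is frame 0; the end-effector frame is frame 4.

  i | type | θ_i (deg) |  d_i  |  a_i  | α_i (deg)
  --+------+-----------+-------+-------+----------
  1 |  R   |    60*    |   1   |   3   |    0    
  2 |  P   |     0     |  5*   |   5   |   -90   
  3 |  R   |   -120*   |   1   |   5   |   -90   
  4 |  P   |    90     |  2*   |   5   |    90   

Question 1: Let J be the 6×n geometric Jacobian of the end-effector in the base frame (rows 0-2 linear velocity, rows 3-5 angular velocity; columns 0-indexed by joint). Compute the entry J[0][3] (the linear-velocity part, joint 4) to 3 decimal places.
0.433

prismatic axis z_3 = (0.4330,0.7500,0.5000)
J_v[:, 3] = z_3; J_ω[:, 3] = (0,0,0)
entry J[0][3] = 0.4330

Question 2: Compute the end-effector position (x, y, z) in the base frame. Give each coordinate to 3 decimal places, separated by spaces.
7.080 4.263 11.330

after link 1: o_1 = (1.5000, 2.5981, 1.0000)
after link 2: o_2 = (4.0000, 6.9282, 6.0000)
after link 3: o_3 = (1.8840, 5.2631, 10.3301)
after link 4: o_4 = (7.0801, 4.2631, 11.3301)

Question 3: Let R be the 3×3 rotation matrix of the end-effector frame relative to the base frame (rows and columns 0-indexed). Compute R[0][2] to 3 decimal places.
End-effector z-axis (col 2 of R) = (-0.2500,-0.4330,0.8660)
R[0][2] = -0.2500

-0.250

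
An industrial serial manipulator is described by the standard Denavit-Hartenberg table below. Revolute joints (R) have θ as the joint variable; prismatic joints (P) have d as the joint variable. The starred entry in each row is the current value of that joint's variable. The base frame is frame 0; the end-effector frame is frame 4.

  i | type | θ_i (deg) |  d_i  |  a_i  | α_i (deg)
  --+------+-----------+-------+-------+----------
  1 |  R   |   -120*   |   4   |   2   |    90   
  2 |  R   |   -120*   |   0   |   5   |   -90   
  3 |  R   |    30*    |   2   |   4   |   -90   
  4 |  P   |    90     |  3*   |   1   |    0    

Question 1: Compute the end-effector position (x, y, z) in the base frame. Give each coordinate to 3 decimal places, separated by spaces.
after link 1: o_1 = (-1.0000, -1.7321, 4.0000)
after link 2: o_2 = (0.2500, 0.4330, -0.3301)
after link 3: o_3 = (1.9821, -0.5670, -4.3301)
after link 4: o_4 = (4.2901, -1.7655, -2.5311)

4.290 -1.766 -2.531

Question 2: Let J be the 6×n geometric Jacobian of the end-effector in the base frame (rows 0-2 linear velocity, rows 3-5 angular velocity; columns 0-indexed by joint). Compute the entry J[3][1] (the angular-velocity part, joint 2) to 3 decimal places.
-0.866

axis z_1 = (-0.8660,0.5000,0.0000); lever o_n−o_1 = (5.2901,-0.0335,-6.5311)
cross product → J_v[:, 1] = (-3.2655,-5.6561,-2.6160)
J_ω[:, 1] = z_1
entry J[3][1] = -0.8660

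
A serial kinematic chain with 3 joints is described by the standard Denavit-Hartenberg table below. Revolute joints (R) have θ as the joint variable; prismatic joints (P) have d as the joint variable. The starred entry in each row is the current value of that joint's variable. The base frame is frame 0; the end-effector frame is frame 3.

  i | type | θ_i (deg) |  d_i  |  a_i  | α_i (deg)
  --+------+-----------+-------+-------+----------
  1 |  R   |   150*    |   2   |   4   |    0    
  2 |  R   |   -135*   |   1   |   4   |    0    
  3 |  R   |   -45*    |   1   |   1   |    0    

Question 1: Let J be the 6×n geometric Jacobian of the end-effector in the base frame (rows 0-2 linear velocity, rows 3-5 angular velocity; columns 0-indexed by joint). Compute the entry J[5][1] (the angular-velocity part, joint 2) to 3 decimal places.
1.000

axis z_1 = (0.0000,0.0000,1.0000); lever o_n−o_1 = (4.7297,0.5353,2.0000)
cross product → J_v[:, 1] = (-0.5353,4.7297,0.0000)
J_ω[:, 1] = z_1
entry J[5][1] = 1.0000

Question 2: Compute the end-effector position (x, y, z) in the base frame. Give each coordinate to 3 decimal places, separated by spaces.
1.266 2.535 4.000

after link 1: o_1 = (-3.4641, 2.0000, 2.0000)
after link 2: o_2 = (0.3996, 3.0353, 3.0000)
after link 3: o_3 = (1.2656, 2.5353, 4.0000)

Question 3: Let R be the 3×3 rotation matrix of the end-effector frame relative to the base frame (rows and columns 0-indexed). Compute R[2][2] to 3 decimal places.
1.000

End-effector z-axis (col 2 of R) = (0.0000,0.0000,1.0000)
R[2][2] = 1.0000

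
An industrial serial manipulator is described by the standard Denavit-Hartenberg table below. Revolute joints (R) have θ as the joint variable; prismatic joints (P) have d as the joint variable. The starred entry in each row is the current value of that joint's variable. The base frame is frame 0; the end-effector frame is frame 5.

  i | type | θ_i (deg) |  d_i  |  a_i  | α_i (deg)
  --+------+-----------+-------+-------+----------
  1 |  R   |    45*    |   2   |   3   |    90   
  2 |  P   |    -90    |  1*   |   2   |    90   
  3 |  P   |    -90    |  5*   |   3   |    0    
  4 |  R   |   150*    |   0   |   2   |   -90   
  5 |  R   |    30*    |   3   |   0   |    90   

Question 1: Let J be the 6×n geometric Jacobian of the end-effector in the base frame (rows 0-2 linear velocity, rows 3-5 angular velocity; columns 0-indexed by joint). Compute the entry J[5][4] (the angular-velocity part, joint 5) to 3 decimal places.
axis z_4 = (0.3536,-0.3536,0.8660); lever o_n−o_4 = (1.0607,-1.0607,2.5981)
cross product → J_v[:, 4] = (0.0000,0.0000,-0.0000)
J_ω[:, 4] = z_4
entry J[5][4] = 0.8660

0.866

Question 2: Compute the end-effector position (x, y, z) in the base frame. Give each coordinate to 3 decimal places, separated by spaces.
-0.543 -2.285 1.598

after link 1: o_1 = (2.1213, 2.1213, 2.0000)
after link 2: o_2 = (2.8284, 1.4142, 0.0000)
after link 3: o_3 = (-2.8284, 0.0000, -0.0000)
after link 4: o_4 = (-1.6037, -1.2247, -1.0000)
after link 5: o_5 = (-0.5430, -2.2854, 1.5981)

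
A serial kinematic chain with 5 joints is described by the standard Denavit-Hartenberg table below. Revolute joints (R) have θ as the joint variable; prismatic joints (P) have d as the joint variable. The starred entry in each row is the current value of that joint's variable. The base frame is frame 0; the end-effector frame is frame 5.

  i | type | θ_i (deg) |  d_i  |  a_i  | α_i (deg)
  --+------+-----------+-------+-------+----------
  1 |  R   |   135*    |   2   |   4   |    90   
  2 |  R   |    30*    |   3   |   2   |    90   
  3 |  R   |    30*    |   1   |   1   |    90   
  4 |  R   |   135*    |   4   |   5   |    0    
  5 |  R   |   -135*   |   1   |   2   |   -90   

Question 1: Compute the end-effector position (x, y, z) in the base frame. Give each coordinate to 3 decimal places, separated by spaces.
-8.034 5.774 0.090

after link 1: o_1 = (-2.8284, 2.8284, 2.0000)
after link 2: o_2 = (-1.9319, 6.1745, 3.0000)
after link 3: o_3 = (-2.4622, 7.4119, 2.5670)
after link 4: o_4 = (-6.7614, 4.3122, -1.0258)
after link 5: o_5 = (-8.0335, 5.7738, 0.0902)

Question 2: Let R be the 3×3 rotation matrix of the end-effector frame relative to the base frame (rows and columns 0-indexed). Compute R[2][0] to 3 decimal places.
0.433

End-effector x-axis (col 0 of R) = (-0.1768,0.8839,0.4330)
R[2][0] = 0.4330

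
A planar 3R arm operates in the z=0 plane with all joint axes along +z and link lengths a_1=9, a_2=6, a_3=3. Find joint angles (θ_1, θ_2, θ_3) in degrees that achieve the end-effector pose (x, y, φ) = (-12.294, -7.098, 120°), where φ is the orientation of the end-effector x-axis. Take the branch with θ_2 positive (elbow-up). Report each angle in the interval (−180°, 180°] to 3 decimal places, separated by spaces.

wrist centre = target − a_3·(cos φ, sin φ) = (-10.7940, -9.6961)
cos θ_2 = (210.5243−9²−6²)/(2·9·6) = 0.8660; θ_2 = 30.0068° (elbow-up)
β = atan2(-9.6961,-10.7940) = -138.0672°; ψ = atan2(3.0006,14.1958) = 11.9351°
θ_1 = β − ψ = -150.0023°
θ_3 = φ − θ_1 − θ_2 = -120.0045° (wrapped to (-180°,180°])

-150.002 30.007 -120.005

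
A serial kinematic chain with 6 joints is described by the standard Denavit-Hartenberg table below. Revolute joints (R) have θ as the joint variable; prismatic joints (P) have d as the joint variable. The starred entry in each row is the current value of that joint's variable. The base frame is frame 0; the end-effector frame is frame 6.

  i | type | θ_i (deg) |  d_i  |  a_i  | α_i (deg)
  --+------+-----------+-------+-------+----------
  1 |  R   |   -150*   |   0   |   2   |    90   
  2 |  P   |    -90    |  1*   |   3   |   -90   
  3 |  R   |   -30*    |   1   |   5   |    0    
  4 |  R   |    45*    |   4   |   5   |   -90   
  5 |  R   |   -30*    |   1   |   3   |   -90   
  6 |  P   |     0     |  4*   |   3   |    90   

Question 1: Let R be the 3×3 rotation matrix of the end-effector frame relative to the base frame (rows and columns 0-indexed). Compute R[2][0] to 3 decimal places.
End-effector x-axis (col 0 of R) = (-0.3209,-0.4441,-0.8365)
R[2][0] = -0.8365

-0.837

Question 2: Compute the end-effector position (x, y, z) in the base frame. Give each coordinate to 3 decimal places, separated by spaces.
after link 1: o_1 = (-1.7321, -1.0000, 0.0000)
after link 2: o_2 = (-2.2321, -0.1340, -3.0000)
after link 3: o_3 = (-4.3481, 1.5311, -7.3301)
after link 4: o_4 = (-7.1651, -1.5896, -12.1598)
after link 5: o_5 = (-7.6450, -3.7585, -14.4105)
after link 6: o_6 = (-5.3490, -3.8071, -18.8519)

-5.349 -3.807 -18.852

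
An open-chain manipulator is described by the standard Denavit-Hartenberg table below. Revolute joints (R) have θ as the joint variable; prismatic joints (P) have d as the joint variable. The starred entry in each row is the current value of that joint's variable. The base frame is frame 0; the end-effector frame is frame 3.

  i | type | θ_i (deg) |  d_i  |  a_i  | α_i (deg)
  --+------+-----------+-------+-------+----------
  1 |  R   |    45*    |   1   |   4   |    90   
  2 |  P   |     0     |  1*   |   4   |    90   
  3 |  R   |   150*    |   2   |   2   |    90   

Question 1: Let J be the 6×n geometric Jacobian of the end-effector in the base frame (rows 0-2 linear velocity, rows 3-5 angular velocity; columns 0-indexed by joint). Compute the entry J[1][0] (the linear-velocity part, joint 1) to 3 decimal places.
axis z_0 = ẑ; lever o_n−o_0 = (5.8463,3.0179,-1.0000)
cross product → J_v[:, 0] = (-3.0179,5.8463,0.0000)
J_ω[:, 0] = z_0
entry J[1][0] = 5.8463

5.846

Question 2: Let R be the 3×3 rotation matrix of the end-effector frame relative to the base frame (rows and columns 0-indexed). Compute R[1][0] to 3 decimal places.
End-effector x-axis (col 0 of R) = (-0.2588,-0.9659,0.0000)
R[1][0] = -0.9659

-0.966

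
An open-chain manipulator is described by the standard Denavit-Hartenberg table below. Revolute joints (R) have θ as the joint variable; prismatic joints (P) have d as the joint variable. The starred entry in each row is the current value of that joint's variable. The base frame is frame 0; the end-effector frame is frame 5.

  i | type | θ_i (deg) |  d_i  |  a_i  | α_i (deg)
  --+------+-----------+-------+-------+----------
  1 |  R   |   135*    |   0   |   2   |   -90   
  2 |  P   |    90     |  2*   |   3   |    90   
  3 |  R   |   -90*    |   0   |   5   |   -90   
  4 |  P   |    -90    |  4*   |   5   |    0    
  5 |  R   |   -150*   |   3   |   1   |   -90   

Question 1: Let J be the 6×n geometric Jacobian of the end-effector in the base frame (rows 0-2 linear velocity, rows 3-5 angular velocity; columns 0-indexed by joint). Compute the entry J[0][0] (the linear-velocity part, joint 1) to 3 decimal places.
-6.105

axis z_0 = ẑ; lever o_n−o_0 = (-2.5696,6.1051,-10.0000)
cross product → J_v[:, 0] = (-6.1051,-2.5696,0.0000)
J_ω[:, 0] = z_0
entry J[0][0] = -6.1051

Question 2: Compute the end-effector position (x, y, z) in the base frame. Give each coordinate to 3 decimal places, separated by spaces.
after link 1: o_1 = (-1.4142, 1.4142, 0.0000)
after link 2: o_2 = (-2.8284, 0.0000, -3.0000)
after link 3: o_3 = (0.7071, 3.5355, -3.0000)
after link 4: o_4 = (-2.8284, 7.0711, -7.0000)
after link 5: o_5 = (-2.5696, 6.1051, -10.0000)

-2.570 6.105 -10.000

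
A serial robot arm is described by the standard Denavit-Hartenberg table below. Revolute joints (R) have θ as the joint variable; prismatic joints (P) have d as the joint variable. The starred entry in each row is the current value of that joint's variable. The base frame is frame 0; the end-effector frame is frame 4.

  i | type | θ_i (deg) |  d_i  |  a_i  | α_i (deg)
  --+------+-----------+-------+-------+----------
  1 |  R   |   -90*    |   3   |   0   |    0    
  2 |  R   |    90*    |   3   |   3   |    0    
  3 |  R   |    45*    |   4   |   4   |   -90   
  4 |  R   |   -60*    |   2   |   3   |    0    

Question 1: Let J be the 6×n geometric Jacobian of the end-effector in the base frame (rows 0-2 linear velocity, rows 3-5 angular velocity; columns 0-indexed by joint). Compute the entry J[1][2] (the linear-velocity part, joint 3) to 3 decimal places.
axis z_2 = (0.0000,0.0000,1.0000); lever o_n−o_2 = (2.4749,5.3033,6.5981)
cross product → J_v[:, 2] = (-5.3033,2.4749,0.0000)
J_ω[:, 2] = z_2
entry J[1][2] = 2.4749

2.475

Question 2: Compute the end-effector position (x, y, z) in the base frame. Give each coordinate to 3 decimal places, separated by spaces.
5.475 5.303 12.598

after link 1: o_1 = (0.0000, 0.0000, 3.0000)
after link 2: o_2 = (3.0000, 0.0000, 6.0000)
after link 3: o_3 = (5.8284, 2.8284, 10.0000)
after link 4: o_4 = (5.4749, 5.3033, 12.5981)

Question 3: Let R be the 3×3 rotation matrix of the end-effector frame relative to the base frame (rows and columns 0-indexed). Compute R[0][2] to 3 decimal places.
-0.707

End-effector z-axis (col 2 of R) = (-0.7071,0.7071,0.0000)
R[0][2] = -0.7071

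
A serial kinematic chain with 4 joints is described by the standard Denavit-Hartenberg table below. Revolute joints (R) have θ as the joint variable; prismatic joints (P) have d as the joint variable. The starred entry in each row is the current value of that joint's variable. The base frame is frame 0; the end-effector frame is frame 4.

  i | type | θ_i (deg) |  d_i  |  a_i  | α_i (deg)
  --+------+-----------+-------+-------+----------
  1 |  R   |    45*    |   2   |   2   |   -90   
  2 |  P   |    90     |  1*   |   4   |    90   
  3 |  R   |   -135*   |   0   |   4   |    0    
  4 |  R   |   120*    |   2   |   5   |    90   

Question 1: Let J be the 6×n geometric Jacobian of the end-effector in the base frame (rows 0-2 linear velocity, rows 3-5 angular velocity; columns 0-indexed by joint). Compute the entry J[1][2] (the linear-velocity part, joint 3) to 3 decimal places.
axis z_2 = (0.7071,0.7071,0.0000); lever o_n−o_2 = (4.3293,-1.5008,-2.0012)
cross product → J_v[:, 2] = (-1.4151,1.4151,-4.1225)
J_ω[:, 2] = z_2
entry J[1][2] = 1.4151

1.415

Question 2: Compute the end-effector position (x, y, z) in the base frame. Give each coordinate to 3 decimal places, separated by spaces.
after link 1: o_1 = (1.4142, 1.4142, 2.0000)
after link 2: o_2 = (0.7071, 2.1213, -2.0000)
after link 3: o_3 = (2.7071, 0.1213, 0.8284)
after link 4: o_4 = (5.0364, 0.6205, -4.0012)

5.036 0.620 -4.001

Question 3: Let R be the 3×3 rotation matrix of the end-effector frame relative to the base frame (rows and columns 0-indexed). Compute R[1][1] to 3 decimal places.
0.707

End-effector y-axis (col 1 of R) = (0.7071,0.7071,0.0000)
R[1][1] = 0.7071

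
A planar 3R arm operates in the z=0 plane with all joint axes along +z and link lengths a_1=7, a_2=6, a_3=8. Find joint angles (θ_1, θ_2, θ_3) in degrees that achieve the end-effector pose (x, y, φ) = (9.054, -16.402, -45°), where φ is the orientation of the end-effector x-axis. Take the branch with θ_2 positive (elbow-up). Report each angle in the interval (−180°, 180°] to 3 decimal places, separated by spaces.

-99.913 60.001 -5.088

wrist centre = target − a_3·(cos φ, sin φ) = (3.3971, -10.7451)
cos θ_2 = (126.9988−7²−6²)/(2·7·6) = 0.5000; θ_2 = 60.0010° (elbow-up)
β = atan2(-10.7451,3.3971) = -72.4553°; ψ = atan2(5.1962,9.9999) = 27.4575°
θ_1 = β − ψ = -99.9128°
θ_3 = φ − θ_1 − θ_2 = -5.0881° (wrapped to (-180°,180°])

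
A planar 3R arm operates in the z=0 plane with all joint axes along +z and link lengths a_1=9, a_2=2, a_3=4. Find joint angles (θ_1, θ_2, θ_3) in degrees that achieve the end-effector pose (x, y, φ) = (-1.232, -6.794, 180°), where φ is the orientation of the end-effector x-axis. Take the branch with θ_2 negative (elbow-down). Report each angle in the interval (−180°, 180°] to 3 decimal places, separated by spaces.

-60.001 -150.009 30.010

wrist centre = target − a_3·(cos φ, sin φ) = (2.7680, -6.7940)
cos θ_2 = (53.8203−9²−2²)/(2·9·2) = -0.8661; θ_2 = -150.0090° (elbow-down)
β = atan2(-6.7940,2.7680) = -67.8331°; ψ = atan2(-0.9997,7.2678) = -7.8322°
θ_1 = β − ψ = -60.0009°
θ_3 = φ − θ_1 − θ_2 = 30.0099° (wrapped to (-180°,180°])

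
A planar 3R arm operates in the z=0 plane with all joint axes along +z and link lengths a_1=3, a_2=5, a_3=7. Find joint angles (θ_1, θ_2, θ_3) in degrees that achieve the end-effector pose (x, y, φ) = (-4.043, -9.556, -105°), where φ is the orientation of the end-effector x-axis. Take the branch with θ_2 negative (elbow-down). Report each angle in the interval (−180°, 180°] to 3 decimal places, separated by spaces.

-29.995 -134.997 59.993

wrist centre = target − a_3·(cos φ, sin φ) = (-2.2313, -2.7945)
cos θ_2 = (12.7879−3²−5²)/(2·3·5) = -0.7071; θ_2 = -134.9971° (elbow-down)
β = atan2(-2.7945,-2.2313) = -128.6054°; ψ = atan2(-3.5357,-0.5354) = -98.6099°
θ_1 = β − ψ = -29.9955°
θ_3 = φ − θ_1 − θ_2 = 59.9925° (wrapped to (-180°,180°])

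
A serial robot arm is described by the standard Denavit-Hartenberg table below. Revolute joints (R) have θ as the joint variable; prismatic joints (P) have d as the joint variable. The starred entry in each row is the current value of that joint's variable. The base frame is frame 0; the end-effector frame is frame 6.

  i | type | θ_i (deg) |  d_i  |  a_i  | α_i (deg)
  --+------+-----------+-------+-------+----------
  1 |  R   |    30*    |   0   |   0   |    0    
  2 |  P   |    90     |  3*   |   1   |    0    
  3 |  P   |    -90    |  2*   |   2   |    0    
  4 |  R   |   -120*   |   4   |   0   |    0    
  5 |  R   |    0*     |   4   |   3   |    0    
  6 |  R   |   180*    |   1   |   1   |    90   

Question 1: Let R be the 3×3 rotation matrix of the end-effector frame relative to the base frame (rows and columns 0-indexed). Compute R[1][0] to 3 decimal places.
End-effector x-axis (col 0 of R) = (0.0000,1.0000,0.0000)
R[1][0] = 1.0000

1.000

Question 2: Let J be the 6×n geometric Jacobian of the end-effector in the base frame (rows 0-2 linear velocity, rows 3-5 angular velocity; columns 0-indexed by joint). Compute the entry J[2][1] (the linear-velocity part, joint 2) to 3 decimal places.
prismatic axis z_1 = (0.0000,0.0000,1.0000)
J_v[:, 1] = z_1; J_ω[:, 1] = (0,0,0)
entry J[2][1] = 1.0000

1.000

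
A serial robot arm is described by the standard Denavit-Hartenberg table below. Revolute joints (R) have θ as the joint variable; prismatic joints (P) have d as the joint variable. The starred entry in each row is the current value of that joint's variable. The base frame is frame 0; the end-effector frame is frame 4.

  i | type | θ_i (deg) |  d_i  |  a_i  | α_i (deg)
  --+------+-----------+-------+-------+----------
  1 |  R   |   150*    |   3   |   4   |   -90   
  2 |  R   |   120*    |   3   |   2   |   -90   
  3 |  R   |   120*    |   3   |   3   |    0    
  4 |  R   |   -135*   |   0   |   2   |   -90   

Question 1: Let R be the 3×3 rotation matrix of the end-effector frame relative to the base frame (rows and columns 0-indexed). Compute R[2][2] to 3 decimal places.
End-effector z-axis (col 2 of R) = (0.5950,0.7718,-0.2241)
R[2][2] = -0.2241

-0.224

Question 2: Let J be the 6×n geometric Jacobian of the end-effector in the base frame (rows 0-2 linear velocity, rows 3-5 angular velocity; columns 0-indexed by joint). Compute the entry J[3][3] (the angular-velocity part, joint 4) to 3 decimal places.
0.750

axis z_3 = (0.7500,-0.4330,0.5000); lever o_n−o_3 = (0.5777,-0.9313,-1.6730)
cross product → J_v[:, 3] = (1.1901,1.5436,-0.4483)
J_ω[:, 3] = z_3
entry J[3][3] = 0.7500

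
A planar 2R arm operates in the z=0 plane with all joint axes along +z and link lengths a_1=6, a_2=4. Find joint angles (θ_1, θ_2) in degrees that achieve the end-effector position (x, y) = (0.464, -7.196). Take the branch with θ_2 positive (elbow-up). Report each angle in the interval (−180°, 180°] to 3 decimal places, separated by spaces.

-120.002 90.003

cos θ_2 = (51.9977−6²−4²)/(2·6·4) = -0.0000; θ_2 = 90.0027° (elbow-up)
β = atan2(-7.1960,0.4640) = -86.3107°; ψ = atan2(4.0000,5.9998) = 33.6909°
θ_1 = β − ψ = -120.0016°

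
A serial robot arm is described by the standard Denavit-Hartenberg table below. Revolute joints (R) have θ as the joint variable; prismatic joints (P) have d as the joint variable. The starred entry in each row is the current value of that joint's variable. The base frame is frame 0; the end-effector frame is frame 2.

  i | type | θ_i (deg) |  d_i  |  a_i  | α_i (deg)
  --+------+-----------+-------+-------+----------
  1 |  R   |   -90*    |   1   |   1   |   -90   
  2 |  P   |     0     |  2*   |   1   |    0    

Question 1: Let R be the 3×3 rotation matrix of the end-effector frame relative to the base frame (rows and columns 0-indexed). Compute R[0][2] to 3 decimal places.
End-effector z-axis (col 2 of R) = (1.0000,0.0000,0.0000)
R[0][2] = 1.0000

1.000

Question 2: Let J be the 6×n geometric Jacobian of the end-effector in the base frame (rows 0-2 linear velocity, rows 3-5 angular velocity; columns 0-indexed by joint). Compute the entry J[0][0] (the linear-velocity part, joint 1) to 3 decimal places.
axis z_0 = ẑ; lever o_n−o_0 = (2.0000,-2.0000,1.0000)
cross product → J_v[:, 0] = (2.0000,2.0000,-0.0000)
J_ω[:, 0] = z_0
entry J[0][0] = 2.0000

2.000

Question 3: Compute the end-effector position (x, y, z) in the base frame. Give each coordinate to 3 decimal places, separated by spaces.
2.000 -2.000 1.000

after link 1: o_1 = (0.0000, -1.0000, 1.0000)
after link 2: o_2 = (2.0000, -2.0000, 1.0000)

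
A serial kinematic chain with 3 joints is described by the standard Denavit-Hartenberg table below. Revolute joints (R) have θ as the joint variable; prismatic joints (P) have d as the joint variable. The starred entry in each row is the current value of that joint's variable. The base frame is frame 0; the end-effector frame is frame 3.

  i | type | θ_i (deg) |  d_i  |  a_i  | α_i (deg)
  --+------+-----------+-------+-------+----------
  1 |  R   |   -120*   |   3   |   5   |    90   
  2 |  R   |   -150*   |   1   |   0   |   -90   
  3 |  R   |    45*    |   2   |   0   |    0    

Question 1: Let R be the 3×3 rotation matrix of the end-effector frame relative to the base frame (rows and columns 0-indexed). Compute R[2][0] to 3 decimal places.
-0.354

End-effector x-axis (col 0 of R) = (0.9186,0.1768,-0.3536)
R[2][0] = -0.3536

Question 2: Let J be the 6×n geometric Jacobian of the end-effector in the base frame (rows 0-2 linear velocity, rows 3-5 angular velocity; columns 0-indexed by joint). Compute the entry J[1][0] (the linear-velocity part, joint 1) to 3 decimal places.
-3.866

axis z_0 = ẑ; lever o_n−o_0 = (-3.8660,-4.6962,1.2679)
cross product → J_v[:, 0] = (4.6962,-3.8660,0.0000)
J_ω[:, 0] = z_0
entry J[1][0] = -3.8660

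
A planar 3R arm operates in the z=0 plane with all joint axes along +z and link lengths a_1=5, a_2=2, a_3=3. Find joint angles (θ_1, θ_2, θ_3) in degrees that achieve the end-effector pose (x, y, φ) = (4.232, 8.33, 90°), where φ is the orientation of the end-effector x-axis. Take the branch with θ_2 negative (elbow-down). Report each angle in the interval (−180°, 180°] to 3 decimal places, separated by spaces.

60.002 -30.010 60.008

wrist centre = target − a_3·(cos φ, sin φ) = (4.2320, 5.3300)
cos θ_2 = (46.3187−5²−2²)/(2·5·2) = 0.8659; θ_2 = -30.0102° (elbow-down)
β = atan2(5.3300,4.2320) = 51.5506°; ψ = atan2(-1.0003,6.7319) = -8.4519°
θ_1 = β − ψ = 60.0025°
θ_3 = φ − θ_1 − θ_2 = 60.0078° (wrapped to (-180°,180°])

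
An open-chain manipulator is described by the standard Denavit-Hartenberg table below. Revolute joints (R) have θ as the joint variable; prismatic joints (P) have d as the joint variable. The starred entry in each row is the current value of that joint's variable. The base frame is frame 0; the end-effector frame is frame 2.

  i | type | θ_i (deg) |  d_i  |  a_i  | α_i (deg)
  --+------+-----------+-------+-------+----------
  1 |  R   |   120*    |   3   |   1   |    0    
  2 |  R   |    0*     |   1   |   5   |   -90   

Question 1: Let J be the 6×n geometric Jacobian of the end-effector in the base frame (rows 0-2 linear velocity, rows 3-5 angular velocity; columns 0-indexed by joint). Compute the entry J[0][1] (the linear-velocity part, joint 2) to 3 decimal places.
-4.330

axis z_1 = (0.0000,0.0000,1.0000); lever o_n−o_1 = (-2.5000,4.3301,1.0000)
cross product → J_v[:, 1] = (-4.3301,-2.5000,0.0000)
J_ω[:, 1] = z_1
entry J[0][1] = -4.3301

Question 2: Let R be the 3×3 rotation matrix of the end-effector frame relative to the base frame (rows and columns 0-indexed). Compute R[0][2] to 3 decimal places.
End-effector z-axis (col 2 of R) = (-0.8660,-0.5000,0.0000)
R[0][2] = -0.8660

-0.866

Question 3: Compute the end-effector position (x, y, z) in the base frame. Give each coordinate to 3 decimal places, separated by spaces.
-3.000 5.196 4.000

after link 1: o_1 = (-0.5000, 0.8660, 3.0000)
after link 2: o_2 = (-3.0000, 5.1962, 4.0000)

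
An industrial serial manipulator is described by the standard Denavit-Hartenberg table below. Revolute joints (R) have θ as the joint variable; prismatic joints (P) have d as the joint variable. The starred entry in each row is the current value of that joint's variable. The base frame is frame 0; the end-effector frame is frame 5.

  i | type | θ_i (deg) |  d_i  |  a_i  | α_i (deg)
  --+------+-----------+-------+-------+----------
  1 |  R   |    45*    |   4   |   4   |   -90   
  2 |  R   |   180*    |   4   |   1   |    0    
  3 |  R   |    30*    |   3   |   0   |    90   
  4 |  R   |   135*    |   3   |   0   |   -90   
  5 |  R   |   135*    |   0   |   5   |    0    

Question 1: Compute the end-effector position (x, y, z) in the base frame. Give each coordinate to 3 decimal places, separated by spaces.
-2.402 3.962 5.714

after link 1: o_1 = (2.8284, 2.8284, 4.0000)
after link 2: o_2 = (-0.7071, 4.9497, 4.0000)
after link 3: o_3 = (-2.8284, 7.0711, 4.0000)
after link 4: o_4 = (-3.8891, 6.0104, 1.4019)
after link 5: o_5 = (-2.4023, 3.9617, 5.7138)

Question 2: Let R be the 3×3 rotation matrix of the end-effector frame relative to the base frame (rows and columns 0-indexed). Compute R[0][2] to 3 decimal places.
End-effector z-axis (col 2 of R) = (0.9330,-0.0670,-0.3536)
R[0][2] = 0.9330

0.933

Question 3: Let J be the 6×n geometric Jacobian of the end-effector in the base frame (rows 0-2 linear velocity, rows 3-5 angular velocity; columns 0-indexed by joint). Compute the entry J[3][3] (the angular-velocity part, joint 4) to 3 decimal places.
-0.354

axis z_3 = (-0.3536,-0.3536,-0.8660); lever o_n−o_3 = (0.4262,-3.1094,1.7138)
cross product → J_v[:, 3] = (-3.2987,0.2368,1.2500)
J_ω[:, 3] = z_3
entry J[3][3] = -0.3536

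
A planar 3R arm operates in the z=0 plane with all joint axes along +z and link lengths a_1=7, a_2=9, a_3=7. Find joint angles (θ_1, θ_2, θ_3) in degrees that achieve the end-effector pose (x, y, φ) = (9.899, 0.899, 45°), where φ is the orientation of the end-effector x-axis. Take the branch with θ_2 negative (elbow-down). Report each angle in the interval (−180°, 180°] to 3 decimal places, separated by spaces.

44.994 -135.001 135.006

wrist centre = target − a_3·(cos φ, sin φ) = (4.9493, -4.0507)
cos θ_2 = (40.9037−7²−9²)/(2·7·9) = -0.7071; θ_2 = -135.0006° (elbow-down)
β = atan2(-4.0507,4.9493) = -39.2988°; ψ = atan2(-6.3639,0.6360) = -84.2931°
θ_1 = β − ψ = 44.9943°
θ_3 = φ − θ_1 − θ_2 = 135.0063° (wrapped to (-180°,180°])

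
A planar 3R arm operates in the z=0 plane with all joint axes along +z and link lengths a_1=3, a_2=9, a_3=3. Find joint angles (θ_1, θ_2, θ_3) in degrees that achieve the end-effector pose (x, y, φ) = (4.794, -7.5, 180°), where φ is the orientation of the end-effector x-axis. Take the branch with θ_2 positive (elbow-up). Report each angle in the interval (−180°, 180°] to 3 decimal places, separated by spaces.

-90.004 60.004 -150.000

wrist centre = target − a_3·(cos φ, sin φ) = (7.7940, -7.5000)
cos θ_2 = (116.9964−3²−9²)/(2·3·9) = 0.4999; θ_2 = 60.0044° (elbow-up)
β = atan2(-7.5000,7.7940) = -43.8987°; ψ = atan2(7.7946,7.4994) = 46.1056°
θ_1 = β − ψ = -90.0044°
θ_3 = φ − θ_1 − θ_2 = -150.0000° (wrapped to (-180°,180°])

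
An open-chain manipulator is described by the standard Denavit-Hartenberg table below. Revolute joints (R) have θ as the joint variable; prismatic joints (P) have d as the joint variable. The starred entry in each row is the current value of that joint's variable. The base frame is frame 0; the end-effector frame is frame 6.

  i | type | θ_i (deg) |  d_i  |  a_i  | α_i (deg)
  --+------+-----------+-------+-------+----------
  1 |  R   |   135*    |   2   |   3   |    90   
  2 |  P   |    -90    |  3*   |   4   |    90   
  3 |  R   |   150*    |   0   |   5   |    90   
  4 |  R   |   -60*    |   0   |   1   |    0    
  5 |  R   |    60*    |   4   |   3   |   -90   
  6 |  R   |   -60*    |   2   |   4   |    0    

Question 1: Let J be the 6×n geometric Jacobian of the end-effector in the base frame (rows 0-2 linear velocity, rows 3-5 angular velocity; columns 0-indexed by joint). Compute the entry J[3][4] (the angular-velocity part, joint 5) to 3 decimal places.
0.612

axis z_4 = (0.6124,0.6124,-0.5000); lever o_n−o_4 = (7.7528,4.9244,0.5981)
cross product → J_v[:, 4] = (2.8284,-4.2426,-1.7321)
J_ω[:, 4] = z_4
entry J[3][4] = 0.6124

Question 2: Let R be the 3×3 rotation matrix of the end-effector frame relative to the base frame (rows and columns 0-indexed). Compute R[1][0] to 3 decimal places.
End-effector x-axis (col 0 of R) = (0.7071,0.7071,0.0000)
R[1][0] = 0.7071

0.707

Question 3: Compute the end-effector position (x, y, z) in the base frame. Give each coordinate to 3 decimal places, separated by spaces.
after link 1: o_1 = (-2.1213, 2.1213, 2.0000)
after link 2: o_2 = (0.0000, 4.2426, -2.0000)
after link 3: o_3 = (1.7678, 6.0104, 2.3301)
after link 4: o_4 = (1.3322, 6.7996, 2.7631)
after link 5: o_5 = (4.8423, 10.3097, 3.3612)
after link 6: o_6 = (9.0850, 11.7239, 3.3612)

9.085 11.724 3.361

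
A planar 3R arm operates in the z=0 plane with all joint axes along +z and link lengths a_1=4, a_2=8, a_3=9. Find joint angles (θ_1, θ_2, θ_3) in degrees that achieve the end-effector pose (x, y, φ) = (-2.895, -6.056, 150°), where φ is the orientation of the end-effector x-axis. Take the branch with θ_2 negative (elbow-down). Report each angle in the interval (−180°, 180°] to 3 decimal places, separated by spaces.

wrist centre = target − a_3·(cos φ, sin φ) = (4.8992, -10.5560)
cos θ_2 = (135.4316−4²−8²)/(2·4·8) = 0.8661; θ_2 = -29.9893° (elbow-down)
β = atan2(-10.5560,4.8992) = -65.1031°; ψ = atan2(-3.9987,10.9289) = -20.0967°
θ_1 = β − ψ = -45.0064°
θ_3 = φ − θ_1 − θ_2 = -135.0042° (wrapped to (-180°,180°])

-45.006 -29.989 -135.004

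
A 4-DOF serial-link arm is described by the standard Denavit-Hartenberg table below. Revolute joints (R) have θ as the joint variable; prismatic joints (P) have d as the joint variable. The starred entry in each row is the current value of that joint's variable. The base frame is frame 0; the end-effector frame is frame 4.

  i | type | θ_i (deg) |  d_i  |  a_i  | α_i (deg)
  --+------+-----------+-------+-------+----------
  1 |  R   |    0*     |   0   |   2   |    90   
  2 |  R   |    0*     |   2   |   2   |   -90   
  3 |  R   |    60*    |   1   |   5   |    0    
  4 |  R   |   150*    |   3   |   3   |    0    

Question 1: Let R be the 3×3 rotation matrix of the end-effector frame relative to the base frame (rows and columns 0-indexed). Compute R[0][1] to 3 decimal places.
End-effector y-axis (col 1 of R) = (0.5000,-0.8660,0.0000)
R[0][1] = 0.5000

0.500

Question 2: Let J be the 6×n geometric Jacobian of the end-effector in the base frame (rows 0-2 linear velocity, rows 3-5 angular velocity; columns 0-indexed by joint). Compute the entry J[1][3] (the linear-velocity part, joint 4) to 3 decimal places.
axis z_3 = (0.0000,0.0000,1.0000); lever o_n−o_3 = (-2.5981,-1.5000,3.0000)
cross product → J_v[:, 3] = (1.5000,-2.5981,0.0000)
J_ω[:, 3] = z_3
entry J[1][3] = -2.5981

-2.598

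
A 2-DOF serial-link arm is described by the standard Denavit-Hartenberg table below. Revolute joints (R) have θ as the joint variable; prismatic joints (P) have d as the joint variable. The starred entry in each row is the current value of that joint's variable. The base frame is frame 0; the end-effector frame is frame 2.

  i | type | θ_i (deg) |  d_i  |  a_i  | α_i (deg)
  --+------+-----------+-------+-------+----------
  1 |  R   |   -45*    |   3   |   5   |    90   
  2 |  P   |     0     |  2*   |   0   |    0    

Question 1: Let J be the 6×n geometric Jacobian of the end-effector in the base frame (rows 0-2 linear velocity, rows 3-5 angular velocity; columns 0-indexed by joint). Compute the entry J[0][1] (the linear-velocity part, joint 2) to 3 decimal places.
prismatic axis z_1 = (-0.7071,-0.7071,0.0000)
J_v[:, 1] = z_1; J_ω[:, 1] = (0,0,0)
entry J[0][1] = -0.7071

-0.707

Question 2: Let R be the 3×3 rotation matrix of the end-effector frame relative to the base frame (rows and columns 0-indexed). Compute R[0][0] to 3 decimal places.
End-effector x-axis (col 0 of R) = (0.7071,-0.7071,0.0000)
R[0][0] = 0.7071

0.707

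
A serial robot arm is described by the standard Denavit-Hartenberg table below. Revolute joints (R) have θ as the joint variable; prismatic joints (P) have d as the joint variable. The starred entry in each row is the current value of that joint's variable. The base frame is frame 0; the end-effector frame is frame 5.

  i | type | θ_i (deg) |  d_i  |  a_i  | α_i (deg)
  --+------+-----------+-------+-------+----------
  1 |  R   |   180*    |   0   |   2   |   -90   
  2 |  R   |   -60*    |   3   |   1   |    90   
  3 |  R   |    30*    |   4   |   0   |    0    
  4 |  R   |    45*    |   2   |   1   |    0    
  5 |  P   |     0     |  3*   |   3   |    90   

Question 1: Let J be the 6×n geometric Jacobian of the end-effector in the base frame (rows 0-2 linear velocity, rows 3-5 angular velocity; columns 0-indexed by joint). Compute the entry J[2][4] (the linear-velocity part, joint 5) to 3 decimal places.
0.500

prismatic axis z_4 = (0.8660,-0.0000,0.5000)
J_v[:, 4] = z_4; J_ω[:, 4] = (0,0,0)
entry J[2][4] = 0.5000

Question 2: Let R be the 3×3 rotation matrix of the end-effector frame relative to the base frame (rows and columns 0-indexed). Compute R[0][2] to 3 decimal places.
-0.483

End-effector z-axis (col 2 of R) = (-0.4830,0.2588,0.8365)
R[0][2] = -0.4830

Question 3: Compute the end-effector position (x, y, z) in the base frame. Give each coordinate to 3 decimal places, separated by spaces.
4.777 -6.864 6.263

after link 1: o_1 = (-2.0000, 0.0000, 0.0000)
after link 2: o_2 = (-2.5000, -3.0000, 0.8660)
after link 3: o_3 = (0.9641, -3.0000, 2.8660)
after link 4: o_4 = (2.5667, -3.9659, 4.0902)
after link 5: o_5 = (4.7766, -6.8637, 6.2626)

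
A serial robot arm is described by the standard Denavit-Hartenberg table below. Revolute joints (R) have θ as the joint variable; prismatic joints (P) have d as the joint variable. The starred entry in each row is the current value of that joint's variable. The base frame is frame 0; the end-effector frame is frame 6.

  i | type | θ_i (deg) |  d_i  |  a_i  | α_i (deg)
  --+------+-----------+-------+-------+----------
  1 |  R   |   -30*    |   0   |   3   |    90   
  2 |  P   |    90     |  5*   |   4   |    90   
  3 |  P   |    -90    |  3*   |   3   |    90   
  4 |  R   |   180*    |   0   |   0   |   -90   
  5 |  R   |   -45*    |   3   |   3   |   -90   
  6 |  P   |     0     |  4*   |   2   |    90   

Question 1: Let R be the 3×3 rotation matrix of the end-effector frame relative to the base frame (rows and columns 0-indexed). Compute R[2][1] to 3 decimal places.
0.707

End-effector y-axis (col 1 of R) = (-0.3536,-0.6124,0.7071)
R[2][1] = 0.7071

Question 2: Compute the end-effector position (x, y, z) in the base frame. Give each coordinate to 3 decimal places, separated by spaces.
after link 1: o_1 = (2.5981, -1.5000, 0.0000)
after link 2: o_2 = (0.0981, -5.8301, 4.0000)
after link 3: o_3 = (4.1962, -4.7321, 4.0000)
after link 4: o_4 = (4.1962, -4.7321, 4.0000)
after link 5: o_5 = (0.5374, -5.0692, 1.8787)
after link 6: o_6 = (-1.5839, -8.7434, 3.2929)

-1.584 -8.743 3.293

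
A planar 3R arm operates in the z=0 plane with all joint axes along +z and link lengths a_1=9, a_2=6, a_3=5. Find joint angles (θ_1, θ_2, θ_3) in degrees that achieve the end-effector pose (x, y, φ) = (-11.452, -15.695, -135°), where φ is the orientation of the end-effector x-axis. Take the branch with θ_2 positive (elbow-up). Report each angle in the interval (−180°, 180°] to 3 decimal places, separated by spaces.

wrist centre = target − a_3·(cos φ, sin φ) = (-7.9165, -12.1595)
cos θ_2 = (210.5231−9²−6²)/(2·9·6) = 0.8660; θ_2 = 30.0082° (elbow-up)
β = atan2(-12.1595,-7.9165) = -123.0663°; ψ = atan2(3.0007,14.1957) = 11.9357°
θ_1 = β − ψ = -135.0020°
θ_3 = φ − θ_1 − θ_2 = -30.0062° (wrapped to (-180°,180°])

-135.002 30.008 -30.006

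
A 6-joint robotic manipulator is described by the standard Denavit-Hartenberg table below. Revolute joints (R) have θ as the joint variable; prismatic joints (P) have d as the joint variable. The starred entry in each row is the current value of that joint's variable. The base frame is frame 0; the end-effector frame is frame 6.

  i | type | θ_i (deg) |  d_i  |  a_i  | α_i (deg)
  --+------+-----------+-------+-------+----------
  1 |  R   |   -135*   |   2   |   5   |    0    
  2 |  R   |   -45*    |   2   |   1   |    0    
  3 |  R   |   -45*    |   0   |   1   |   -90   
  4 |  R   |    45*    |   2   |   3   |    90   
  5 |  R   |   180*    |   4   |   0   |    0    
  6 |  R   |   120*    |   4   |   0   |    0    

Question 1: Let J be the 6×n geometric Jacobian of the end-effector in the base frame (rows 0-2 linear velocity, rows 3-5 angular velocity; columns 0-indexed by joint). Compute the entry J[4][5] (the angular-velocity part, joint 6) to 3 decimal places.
axis z_5 = (-0.5000,0.5000,0.7071); lever o_n−o_5 = (-2.0000,2.0000,2.8284)
cross product → J_v[:, 5] = (-0.0000,0.0000,-0.0000)
J_ω[:, 5] = z_5
entry J[4][5] = 0.5000

0.500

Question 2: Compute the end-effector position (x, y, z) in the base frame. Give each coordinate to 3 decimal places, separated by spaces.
after link 1: o_1 = (-3.5355, -3.5355, 2.0000)
after link 2: o_2 = (-4.5355, -3.5355, 4.0000)
after link 3: o_3 = (-5.2426, -2.8284, 4.0000)
after link 4: o_4 = (-8.1569, -2.7426, 1.8787)
after link 5: o_5 = (-10.1569, -0.7426, 4.7071)
after link 6: o_6 = (-12.1569, 1.2574, 7.5355)

-12.157 1.257 7.536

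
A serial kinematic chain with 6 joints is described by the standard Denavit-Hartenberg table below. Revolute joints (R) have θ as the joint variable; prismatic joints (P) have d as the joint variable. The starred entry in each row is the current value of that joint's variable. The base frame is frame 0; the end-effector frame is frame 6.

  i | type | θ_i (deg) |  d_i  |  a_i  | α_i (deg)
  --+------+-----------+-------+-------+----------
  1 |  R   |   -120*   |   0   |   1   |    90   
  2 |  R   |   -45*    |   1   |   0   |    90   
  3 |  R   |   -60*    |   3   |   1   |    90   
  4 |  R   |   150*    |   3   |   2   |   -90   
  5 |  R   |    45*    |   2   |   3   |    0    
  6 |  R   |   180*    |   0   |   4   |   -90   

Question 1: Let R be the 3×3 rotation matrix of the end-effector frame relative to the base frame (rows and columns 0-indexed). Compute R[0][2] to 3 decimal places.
End-effector z-axis (col 2 of R) = (0.2967,0.8674,0.3995)
R[0][2] = 0.2967

0.297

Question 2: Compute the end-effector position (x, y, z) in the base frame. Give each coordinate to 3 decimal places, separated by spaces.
1.409 2.673 1.312

after link 1: o_1 = (-0.5000, -0.8660, 0.0000)
after link 2: o_2 = (-1.3660, -0.3660, 0.0000)
after link 3: o_3 = (0.2679, 0.7319, -2.4749)
after link 4: o_4 = (1.8462, 3.4656, -0.7325)
after link 5: o_5 = (-1.5856, 4.5570, -0.5537)
after link 6: o_6 = (1.4093, 2.6732, 1.3123)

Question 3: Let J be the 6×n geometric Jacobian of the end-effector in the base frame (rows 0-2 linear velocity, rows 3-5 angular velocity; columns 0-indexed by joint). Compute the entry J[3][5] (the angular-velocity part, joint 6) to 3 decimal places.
axis z_5 = (-0.5928,-0.1607,0.7891); lever o_n−o_5 = (2.9949,-1.8838,1.8660)
cross product → J_v[:, 5] = (1.1867,3.4696,1.5981)
J_ω[:, 5] = z_5
entry J[3][5] = -0.5928

-0.593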